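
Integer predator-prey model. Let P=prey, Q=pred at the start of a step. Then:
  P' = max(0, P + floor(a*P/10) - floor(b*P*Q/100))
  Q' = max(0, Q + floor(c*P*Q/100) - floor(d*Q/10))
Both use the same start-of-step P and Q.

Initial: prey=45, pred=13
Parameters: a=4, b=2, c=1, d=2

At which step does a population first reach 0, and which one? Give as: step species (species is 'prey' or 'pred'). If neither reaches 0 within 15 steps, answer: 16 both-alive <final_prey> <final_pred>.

Step 1: prey: 45+18-11=52; pred: 13+5-2=16
Step 2: prey: 52+20-16=56; pred: 16+8-3=21
Step 3: prey: 56+22-23=55; pred: 21+11-4=28
Step 4: prey: 55+22-30=47; pred: 28+15-5=38
Step 5: prey: 47+18-35=30; pred: 38+17-7=48
Step 6: prey: 30+12-28=14; pred: 48+14-9=53
Step 7: prey: 14+5-14=5; pred: 53+7-10=50
Step 8: prey: 5+2-5=2; pred: 50+2-10=42
Step 9: prey: 2+0-1=1; pred: 42+0-8=34
Step 10: prey: 1+0-0=1; pred: 34+0-6=28
Step 11: prey: 1+0-0=1; pred: 28+0-5=23
Step 12: prey: 1+0-0=1; pred: 23+0-4=19
Step 13: prey: 1+0-0=1; pred: 19+0-3=16
Step 14: prey: 1+0-0=1; pred: 16+0-3=13
Step 15: prey: 1+0-0=1; pred: 13+0-2=11
No extinction within 15 steps

Answer: 16 both-alive 1 11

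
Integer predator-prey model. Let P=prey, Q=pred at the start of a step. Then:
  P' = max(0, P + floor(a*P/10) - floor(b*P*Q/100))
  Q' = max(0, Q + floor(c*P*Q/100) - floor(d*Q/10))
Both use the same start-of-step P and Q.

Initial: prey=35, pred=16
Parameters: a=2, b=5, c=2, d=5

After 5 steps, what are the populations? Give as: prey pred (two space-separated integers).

Answer: 1 2

Derivation:
Step 1: prey: 35+7-28=14; pred: 16+11-8=19
Step 2: prey: 14+2-13=3; pred: 19+5-9=15
Step 3: prey: 3+0-2=1; pred: 15+0-7=8
Step 4: prey: 1+0-0=1; pred: 8+0-4=4
Step 5: prey: 1+0-0=1; pred: 4+0-2=2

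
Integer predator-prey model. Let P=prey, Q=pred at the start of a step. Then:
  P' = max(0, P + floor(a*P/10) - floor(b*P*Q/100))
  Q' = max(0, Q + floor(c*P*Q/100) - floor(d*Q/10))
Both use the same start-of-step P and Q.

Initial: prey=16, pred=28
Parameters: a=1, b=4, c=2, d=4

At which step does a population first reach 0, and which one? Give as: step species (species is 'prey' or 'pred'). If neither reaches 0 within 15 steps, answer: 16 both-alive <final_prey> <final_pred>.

Answer: 1 prey

Derivation:
Step 1: prey: 16+1-17=0; pred: 28+8-11=25
First extinction: prey at step 1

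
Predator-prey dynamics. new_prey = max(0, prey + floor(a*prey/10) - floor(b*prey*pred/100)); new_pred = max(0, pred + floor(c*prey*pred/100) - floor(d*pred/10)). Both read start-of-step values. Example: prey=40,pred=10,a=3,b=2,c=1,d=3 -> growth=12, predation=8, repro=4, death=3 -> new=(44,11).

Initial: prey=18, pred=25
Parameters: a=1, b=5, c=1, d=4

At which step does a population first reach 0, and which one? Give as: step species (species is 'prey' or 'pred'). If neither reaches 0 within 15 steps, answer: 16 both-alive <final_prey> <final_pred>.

Answer: 1 prey

Derivation:
Step 1: prey: 18+1-22=0; pred: 25+4-10=19
First extinction: prey at step 1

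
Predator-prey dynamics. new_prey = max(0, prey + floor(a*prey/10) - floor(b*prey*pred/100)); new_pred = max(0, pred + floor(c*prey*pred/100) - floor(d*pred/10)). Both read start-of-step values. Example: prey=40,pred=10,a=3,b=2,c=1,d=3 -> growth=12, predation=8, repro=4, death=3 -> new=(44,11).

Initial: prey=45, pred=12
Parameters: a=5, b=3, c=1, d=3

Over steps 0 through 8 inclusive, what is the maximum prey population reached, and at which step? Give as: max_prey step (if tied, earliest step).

Step 1: prey: 45+22-16=51; pred: 12+5-3=14
Step 2: prey: 51+25-21=55; pred: 14+7-4=17
Step 3: prey: 55+27-28=54; pred: 17+9-5=21
Step 4: prey: 54+27-34=47; pred: 21+11-6=26
Step 5: prey: 47+23-36=34; pred: 26+12-7=31
Step 6: prey: 34+17-31=20; pred: 31+10-9=32
Step 7: prey: 20+10-19=11; pred: 32+6-9=29
Step 8: prey: 11+5-9=7; pred: 29+3-8=24
Max prey = 55 at step 2

Answer: 55 2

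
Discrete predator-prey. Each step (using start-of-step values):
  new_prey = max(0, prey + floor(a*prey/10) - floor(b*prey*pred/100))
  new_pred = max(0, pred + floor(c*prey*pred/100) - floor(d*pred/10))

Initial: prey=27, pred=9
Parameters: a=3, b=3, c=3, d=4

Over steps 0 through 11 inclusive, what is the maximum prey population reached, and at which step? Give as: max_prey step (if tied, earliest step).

Answer: 28 1

Derivation:
Step 1: prey: 27+8-7=28; pred: 9+7-3=13
Step 2: prey: 28+8-10=26; pred: 13+10-5=18
Step 3: prey: 26+7-14=19; pred: 18+14-7=25
Step 4: prey: 19+5-14=10; pred: 25+14-10=29
Step 5: prey: 10+3-8=5; pred: 29+8-11=26
Step 6: prey: 5+1-3=3; pred: 26+3-10=19
Step 7: prey: 3+0-1=2; pred: 19+1-7=13
Step 8: prey: 2+0-0=2; pred: 13+0-5=8
Step 9: prey: 2+0-0=2; pred: 8+0-3=5
Step 10: prey: 2+0-0=2; pred: 5+0-2=3
Step 11: prey: 2+0-0=2; pred: 3+0-1=2
Max prey = 28 at step 1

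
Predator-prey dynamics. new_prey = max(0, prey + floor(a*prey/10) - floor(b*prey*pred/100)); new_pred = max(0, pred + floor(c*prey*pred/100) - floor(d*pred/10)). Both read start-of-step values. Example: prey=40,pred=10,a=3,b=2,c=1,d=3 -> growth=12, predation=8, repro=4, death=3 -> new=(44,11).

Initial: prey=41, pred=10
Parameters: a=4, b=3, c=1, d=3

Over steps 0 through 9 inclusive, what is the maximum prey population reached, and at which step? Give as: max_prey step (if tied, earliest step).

Step 1: prey: 41+16-12=45; pred: 10+4-3=11
Step 2: prey: 45+18-14=49; pred: 11+4-3=12
Step 3: prey: 49+19-17=51; pred: 12+5-3=14
Step 4: prey: 51+20-21=50; pred: 14+7-4=17
Step 5: prey: 50+20-25=45; pred: 17+8-5=20
Step 6: prey: 45+18-27=36; pred: 20+9-6=23
Step 7: prey: 36+14-24=26; pred: 23+8-6=25
Step 8: prey: 26+10-19=17; pred: 25+6-7=24
Step 9: prey: 17+6-12=11; pred: 24+4-7=21
Max prey = 51 at step 3

Answer: 51 3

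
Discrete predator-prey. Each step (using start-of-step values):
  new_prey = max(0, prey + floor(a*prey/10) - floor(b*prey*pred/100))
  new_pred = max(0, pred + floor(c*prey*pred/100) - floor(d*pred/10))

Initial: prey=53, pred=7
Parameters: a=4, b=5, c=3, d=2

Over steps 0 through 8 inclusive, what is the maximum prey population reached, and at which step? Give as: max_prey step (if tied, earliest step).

Answer: 56 1

Derivation:
Step 1: prey: 53+21-18=56; pred: 7+11-1=17
Step 2: prey: 56+22-47=31; pred: 17+28-3=42
Step 3: prey: 31+12-65=0; pred: 42+39-8=73
Step 4: prey: 0+0-0=0; pred: 73+0-14=59
Step 5: prey: 0+0-0=0; pred: 59+0-11=48
Step 6: prey: 0+0-0=0; pred: 48+0-9=39
Step 7: prey: 0+0-0=0; pred: 39+0-7=32
Step 8: prey: 0+0-0=0; pred: 32+0-6=26
Max prey = 56 at step 1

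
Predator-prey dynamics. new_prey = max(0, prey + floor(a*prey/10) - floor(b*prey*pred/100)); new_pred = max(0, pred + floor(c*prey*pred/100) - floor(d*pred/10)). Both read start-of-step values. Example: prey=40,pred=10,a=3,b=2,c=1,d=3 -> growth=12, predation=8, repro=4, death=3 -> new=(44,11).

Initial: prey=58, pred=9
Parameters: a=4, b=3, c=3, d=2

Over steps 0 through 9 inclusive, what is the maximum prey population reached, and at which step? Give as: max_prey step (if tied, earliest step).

Answer: 66 1

Derivation:
Step 1: prey: 58+23-15=66; pred: 9+15-1=23
Step 2: prey: 66+26-45=47; pred: 23+45-4=64
Step 3: prey: 47+18-90=0; pred: 64+90-12=142
Step 4: prey: 0+0-0=0; pred: 142+0-28=114
Step 5: prey: 0+0-0=0; pred: 114+0-22=92
Step 6: prey: 0+0-0=0; pred: 92+0-18=74
Step 7: prey: 0+0-0=0; pred: 74+0-14=60
Step 8: prey: 0+0-0=0; pred: 60+0-12=48
Step 9: prey: 0+0-0=0; pred: 48+0-9=39
Max prey = 66 at step 1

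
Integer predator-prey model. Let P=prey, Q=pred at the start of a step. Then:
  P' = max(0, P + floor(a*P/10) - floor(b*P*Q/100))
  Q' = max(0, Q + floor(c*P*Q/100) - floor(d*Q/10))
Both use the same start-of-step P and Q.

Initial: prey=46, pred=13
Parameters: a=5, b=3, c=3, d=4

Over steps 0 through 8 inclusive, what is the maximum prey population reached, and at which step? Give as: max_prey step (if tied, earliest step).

Step 1: prey: 46+23-17=52; pred: 13+17-5=25
Step 2: prey: 52+26-39=39; pred: 25+39-10=54
Step 3: prey: 39+19-63=0; pred: 54+63-21=96
Step 4: prey: 0+0-0=0; pred: 96+0-38=58
Step 5: prey: 0+0-0=0; pred: 58+0-23=35
Step 6: prey: 0+0-0=0; pred: 35+0-14=21
Step 7: prey: 0+0-0=0; pred: 21+0-8=13
Step 8: prey: 0+0-0=0; pred: 13+0-5=8
Max prey = 52 at step 1

Answer: 52 1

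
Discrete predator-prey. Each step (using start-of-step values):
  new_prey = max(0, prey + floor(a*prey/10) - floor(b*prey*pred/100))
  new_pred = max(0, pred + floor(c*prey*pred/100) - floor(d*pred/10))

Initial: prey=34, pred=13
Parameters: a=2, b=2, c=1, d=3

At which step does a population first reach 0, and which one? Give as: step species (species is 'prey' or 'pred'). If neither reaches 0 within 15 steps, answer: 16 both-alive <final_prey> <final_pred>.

Step 1: prey: 34+6-8=32; pred: 13+4-3=14
Step 2: prey: 32+6-8=30; pred: 14+4-4=14
Step 3: prey: 30+6-8=28; pred: 14+4-4=14
Step 4: prey: 28+5-7=26; pred: 14+3-4=13
Step 5: prey: 26+5-6=25; pred: 13+3-3=13
Step 6: prey: 25+5-6=24; pred: 13+3-3=13
Step 7: prey: 24+4-6=22; pred: 13+3-3=13
Step 8: prey: 22+4-5=21; pred: 13+2-3=12
Step 9: prey: 21+4-5=20; pred: 12+2-3=11
Step 10: prey: 20+4-4=20; pred: 11+2-3=10
Step 11: prey: 20+4-4=20; pred: 10+2-3=9
Step 12: prey: 20+4-3=21; pred: 9+1-2=8
Step 13: prey: 21+4-3=22; pred: 8+1-2=7
Step 14: prey: 22+4-3=23; pred: 7+1-2=6
Step 15: prey: 23+4-2=25; pred: 6+1-1=6
No extinction within 15 steps

Answer: 16 both-alive 25 6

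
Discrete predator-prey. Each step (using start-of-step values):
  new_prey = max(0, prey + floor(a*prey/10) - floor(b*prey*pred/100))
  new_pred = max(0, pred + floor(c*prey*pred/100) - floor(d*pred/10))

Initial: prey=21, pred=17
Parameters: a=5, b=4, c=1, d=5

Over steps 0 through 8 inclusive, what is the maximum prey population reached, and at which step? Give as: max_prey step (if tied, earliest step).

Step 1: prey: 21+10-14=17; pred: 17+3-8=12
Step 2: prey: 17+8-8=17; pred: 12+2-6=8
Step 3: prey: 17+8-5=20; pred: 8+1-4=5
Step 4: prey: 20+10-4=26; pred: 5+1-2=4
Step 5: prey: 26+13-4=35; pred: 4+1-2=3
Step 6: prey: 35+17-4=48; pred: 3+1-1=3
Step 7: prey: 48+24-5=67; pred: 3+1-1=3
Step 8: prey: 67+33-8=92; pred: 3+2-1=4
Max prey = 92 at step 8

Answer: 92 8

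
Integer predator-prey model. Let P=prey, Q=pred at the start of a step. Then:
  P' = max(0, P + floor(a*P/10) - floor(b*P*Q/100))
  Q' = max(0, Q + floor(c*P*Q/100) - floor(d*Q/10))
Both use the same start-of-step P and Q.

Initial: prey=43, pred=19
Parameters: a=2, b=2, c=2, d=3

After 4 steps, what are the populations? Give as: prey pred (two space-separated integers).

Answer: 2 40

Derivation:
Step 1: prey: 43+8-16=35; pred: 19+16-5=30
Step 2: prey: 35+7-21=21; pred: 30+21-9=42
Step 3: prey: 21+4-17=8; pred: 42+17-12=47
Step 4: prey: 8+1-7=2; pred: 47+7-14=40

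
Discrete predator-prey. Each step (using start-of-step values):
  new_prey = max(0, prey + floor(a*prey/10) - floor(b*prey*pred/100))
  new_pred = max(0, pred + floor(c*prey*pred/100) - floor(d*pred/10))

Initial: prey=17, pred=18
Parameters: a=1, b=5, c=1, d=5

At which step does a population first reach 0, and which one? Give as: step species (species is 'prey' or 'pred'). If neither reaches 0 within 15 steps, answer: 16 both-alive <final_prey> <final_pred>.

Step 1: prey: 17+1-15=3; pred: 18+3-9=12
Step 2: prey: 3+0-1=2; pred: 12+0-6=6
Step 3: prey: 2+0-0=2; pred: 6+0-3=3
Step 4: prey: 2+0-0=2; pred: 3+0-1=2
Step 5: prey: 2+0-0=2; pred: 2+0-1=1
Step 6: prey: 2+0-0=2; pred: 1+0-0=1
Steps 7-15: state stable at prey=2, pred=1 (no change)
No extinction within 15 steps

Answer: 16 both-alive 2 1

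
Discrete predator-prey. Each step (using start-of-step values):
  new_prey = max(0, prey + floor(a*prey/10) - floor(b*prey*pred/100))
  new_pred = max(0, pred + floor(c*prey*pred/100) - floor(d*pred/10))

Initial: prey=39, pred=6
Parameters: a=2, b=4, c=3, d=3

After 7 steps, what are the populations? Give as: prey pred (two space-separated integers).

Answer: 0 12

Derivation:
Step 1: prey: 39+7-9=37; pred: 6+7-1=12
Step 2: prey: 37+7-17=27; pred: 12+13-3=22
Step 3: prey: 27+5-23=9; pred: 22+17-6=33
Step 4: prey: 9+1-11=0; pred: 33+8-9=32
Step 5: prey: 0+0-0=0; pred: 32+0-9=23
Step 6: prey: 0+0-0=0; pred: 23+0-6=17
Step 7: prey: 0+0-0=0; pred: 17+0-5=12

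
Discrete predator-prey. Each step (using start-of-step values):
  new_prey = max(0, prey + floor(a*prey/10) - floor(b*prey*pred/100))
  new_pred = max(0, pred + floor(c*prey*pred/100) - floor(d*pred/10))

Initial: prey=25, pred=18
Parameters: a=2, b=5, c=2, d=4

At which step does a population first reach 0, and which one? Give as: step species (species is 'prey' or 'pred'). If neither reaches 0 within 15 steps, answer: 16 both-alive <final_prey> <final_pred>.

Step 1: prey: 25+5-22=8; pred: 18+9-7=20
Step 2: prey: 8+1-8=1; pred: 20+3-8=15
Step 3: prey: 1+0-0=1; pred: 15+0-6=9
Step 4: prey: 1+0-0=1; pred: 9+0-3=6
Step 5: prey: 1+0-0=1; pred: 6+0-2=4
Step 6: prey: 1+0-0=1; pred: 4+0-1=3
Step 7: prey: 1+0-0=1; pred: 3+0-1=2
Step 8: prey: 1+0-0=1; pred: 2+0-0=2
Steps 9-15: state stable at prey=1, pred=2 (no change)
No extinction within 15 steps

Answer: 16 both-alive 1 2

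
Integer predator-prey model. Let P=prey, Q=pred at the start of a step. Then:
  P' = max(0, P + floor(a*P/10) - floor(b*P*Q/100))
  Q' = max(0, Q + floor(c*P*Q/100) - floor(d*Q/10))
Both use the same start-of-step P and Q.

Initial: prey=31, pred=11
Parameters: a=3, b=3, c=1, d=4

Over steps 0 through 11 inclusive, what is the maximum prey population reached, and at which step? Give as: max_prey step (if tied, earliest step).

Answer: 54 11

Derivation:
Step 1: prey: 31+9-10=30; pred: 11+3-4=10
Step 2: prey: 30+9-9=30; pred: 10+3-4=9
Step 3: prey: 30+9-8=31; pred: 9+2-3=8
Step 4: prey: 31+9-7=33; pred: 8+2-3=7
Step 5: prey: 33+9-6=36; pred: 7+2-2=7
Step 6: prey: 36+10-7=39; pred: 7+2-2=7
Step 7: prey: 39+11-8=42; pred: 7+2-2=7
Step 8: prey: 42+12-8=46; pred: 7+2-2=7
Step 9: prey: 46+13-9=50; pred: 7+3-2=8
Step 10: prey: 50+15-12=53; pred: 8+4-3=9
Step 11: prey: 53+15-14=54; pred: 9+4-3=10
Max prey = 54 at step 11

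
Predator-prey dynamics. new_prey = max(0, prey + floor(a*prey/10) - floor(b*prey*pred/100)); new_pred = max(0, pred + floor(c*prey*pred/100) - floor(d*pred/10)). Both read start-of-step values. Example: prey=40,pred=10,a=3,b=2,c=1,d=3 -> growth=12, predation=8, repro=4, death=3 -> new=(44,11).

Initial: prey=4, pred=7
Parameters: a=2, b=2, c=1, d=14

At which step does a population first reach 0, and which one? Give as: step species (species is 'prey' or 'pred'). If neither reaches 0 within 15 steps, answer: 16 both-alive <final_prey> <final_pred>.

Answer: 1 pred

Derivation:
Step 1: prey: 4+0-0=4; pred: 7+0-9=0
First extinction: pred at step 1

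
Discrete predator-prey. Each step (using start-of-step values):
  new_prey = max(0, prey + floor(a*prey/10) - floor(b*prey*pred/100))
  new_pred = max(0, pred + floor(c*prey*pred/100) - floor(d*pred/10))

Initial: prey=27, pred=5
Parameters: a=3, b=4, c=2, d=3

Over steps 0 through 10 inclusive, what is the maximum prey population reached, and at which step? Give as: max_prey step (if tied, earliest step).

Answer: 32 2

Derivation:
Step 1: prey: 27+8-5=30; pred: 5+2-1=6
Step 2: prey: 30+9-7=32; pred: 6+3-1=8
Step 3: prey: 32+9-10=31; pred: 8+5-2=11
Step 4: prey: 31+9-13=27; pred: 11+6-3=14
Step 5: prey: 27+8-15=20; pred: 14+7-4=17
Step 6: prey: 20+6-13=13; pred: 17+6-5=18
Step 7: prey: 13+3-9=7; pred: 18+4-5=17
Step 8: prey: 7+2-4=5; pred: 17+2-5=14
Step 9: prey: 5+1-2=4; pred: 14+1-4=11
Step 10: prey: 4+1-1=4; pred: 11+0-3=8
Max prey = 32 at step 2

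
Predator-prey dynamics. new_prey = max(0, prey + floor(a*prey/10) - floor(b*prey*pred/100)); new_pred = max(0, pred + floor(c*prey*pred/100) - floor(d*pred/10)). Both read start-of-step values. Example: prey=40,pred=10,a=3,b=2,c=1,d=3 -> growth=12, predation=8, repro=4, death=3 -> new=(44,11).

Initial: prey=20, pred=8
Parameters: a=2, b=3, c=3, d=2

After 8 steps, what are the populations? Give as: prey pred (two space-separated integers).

Step 1: prey: 20+4-4=20; pred: 8+4-1=11
Step 2: prey: 20+4-6=18; pred: 11+6-2=15
Step 3: prey: 18+3-8=13; pred: 15+8-3=20
Step 4: prey: 13+2-7=8; pred: 20+7-4=23
Step 5: prey: 8+1-5=4; pred: 23+5-4=24
Step 6: prey: 4+0-2=2; pred: 24+2-4=22
Step 7: prey: 2+0-1=1; pred: 22+1-4=19
Step 8: prey: 1+0-0=1; pred: 19+0-3=16

Answer: 1 16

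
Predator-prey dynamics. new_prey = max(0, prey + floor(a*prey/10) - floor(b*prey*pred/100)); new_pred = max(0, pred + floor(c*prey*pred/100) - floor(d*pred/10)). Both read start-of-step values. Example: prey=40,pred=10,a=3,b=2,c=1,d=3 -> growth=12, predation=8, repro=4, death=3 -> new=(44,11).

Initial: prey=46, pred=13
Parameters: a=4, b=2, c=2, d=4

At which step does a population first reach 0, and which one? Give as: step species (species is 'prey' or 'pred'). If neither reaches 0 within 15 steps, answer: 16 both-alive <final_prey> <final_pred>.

Step 1: prey: 46+18-11=53; pred: 13+11-5=19
Step 2: prey: 53+21-20=54; pred: 19+20-7=32
Step 3: prey: 54+21-34=41; pred: 32+34-12=54
Step 4: prey: 41+16-44=13; pred: 54+44-21=77
Step 5: prey: 13+5-20=0; pred: 77+20-30=67
First extinction: prey at step 5

Answer: 5 prey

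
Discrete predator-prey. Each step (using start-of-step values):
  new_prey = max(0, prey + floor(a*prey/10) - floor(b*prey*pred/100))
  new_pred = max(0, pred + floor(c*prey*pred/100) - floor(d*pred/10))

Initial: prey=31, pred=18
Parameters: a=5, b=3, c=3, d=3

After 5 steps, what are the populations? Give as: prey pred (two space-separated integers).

Step 1: prey: 31+15-16=30; pred: 18+16-5=29
Step 2: prey: 30+15-26=19; pred: 29+26-8=47
Step 3: prey: 19+9-26=2; pred: 47+26-14=59
Step 4: prey: 2+1-3=0; pred: 59+3-17=45
Step 5: prey: 0+0-0=0; pred: 45+0-13=32

Answer: 0 32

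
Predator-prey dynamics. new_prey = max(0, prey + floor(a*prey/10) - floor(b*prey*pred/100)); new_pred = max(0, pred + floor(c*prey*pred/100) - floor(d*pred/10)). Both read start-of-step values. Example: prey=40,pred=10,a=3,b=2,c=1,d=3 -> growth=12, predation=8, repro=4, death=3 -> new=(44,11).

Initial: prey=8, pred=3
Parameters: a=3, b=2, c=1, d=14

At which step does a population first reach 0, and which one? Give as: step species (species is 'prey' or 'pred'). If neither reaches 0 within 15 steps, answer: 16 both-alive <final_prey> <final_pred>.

Answer: 1 pred

Derivation:
Step 1: prey: 8+2-0=10; pred: 3+0-4=0
First extinction: pred at step 1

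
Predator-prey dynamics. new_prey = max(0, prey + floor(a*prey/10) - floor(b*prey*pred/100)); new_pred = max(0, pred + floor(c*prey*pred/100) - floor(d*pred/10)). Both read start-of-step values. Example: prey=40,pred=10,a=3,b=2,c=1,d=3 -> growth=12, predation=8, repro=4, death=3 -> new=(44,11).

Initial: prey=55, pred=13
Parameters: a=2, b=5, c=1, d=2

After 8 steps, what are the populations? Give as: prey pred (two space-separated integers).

Answer: 1 7

Derivation:
Step 1: prey: 55+11-35=31; pred: 13+7-2=18
Step 2: prey: 31+6-27=10; pred: 18+5-3=20
Step 3: prey: 10+2-10=2; pred: 20+2-4=18
Step 4: prey: 2+0-1=1; pred: 18+0-3=15
Step 5: prey: 1+0-0=1; pred: 15+0-3=12
Step 6: prey: 1+0-0=1; pred: 12+0-2=10
Step 7: prey: 1+0-0=1; pred: 10+0-2=8
Step 8: prey: 1+0-0=1; pred: 8+0-1=7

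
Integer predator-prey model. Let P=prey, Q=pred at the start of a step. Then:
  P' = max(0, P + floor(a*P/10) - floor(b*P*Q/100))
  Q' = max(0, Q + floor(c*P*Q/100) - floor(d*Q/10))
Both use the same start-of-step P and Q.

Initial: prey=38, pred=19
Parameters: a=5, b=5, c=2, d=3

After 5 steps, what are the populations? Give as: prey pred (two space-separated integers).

Answer: 0 12

Derivation:
Step 1: prey: 38+19-36=21; pred: 19+14-5=28
Step 2: prey: 21+10-29=2; pred: 28+11-8=31
Step 3: prey: 2+1-3=0; pred: 31+1-9=23
Step 4: prey: 0+0-0=0; pred: 23+0-6=17
Step 5: prey: 0+0-0=0; pred: 17+0-5=12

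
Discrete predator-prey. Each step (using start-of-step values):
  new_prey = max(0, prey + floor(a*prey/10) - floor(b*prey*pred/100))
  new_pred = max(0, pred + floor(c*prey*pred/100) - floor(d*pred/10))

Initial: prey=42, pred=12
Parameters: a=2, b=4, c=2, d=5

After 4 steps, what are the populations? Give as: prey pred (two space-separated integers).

Step 1: prey: 42+8-20=30; pred: 12+10-6=16
Step 2: prey: 30+6-19=17; pred: 16+9-8=17
Step 3: prey: 17+3-11=9; pred: 17+5-8=14
Step 4: prey: 9+1-5=5; pred: 14+2-7=9

Answer: 5 9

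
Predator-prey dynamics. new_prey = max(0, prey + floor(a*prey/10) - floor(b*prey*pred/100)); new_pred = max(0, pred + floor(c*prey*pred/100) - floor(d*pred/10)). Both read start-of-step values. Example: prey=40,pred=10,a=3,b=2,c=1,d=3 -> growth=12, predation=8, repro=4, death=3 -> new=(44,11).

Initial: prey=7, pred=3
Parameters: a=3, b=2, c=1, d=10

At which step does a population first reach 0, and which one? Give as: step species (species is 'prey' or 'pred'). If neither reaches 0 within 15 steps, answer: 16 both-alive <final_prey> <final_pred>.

Answer: 1 pred

Derivation:
Step 1: prey: 7+2-0=9; pred: 3+0-3=0
First extinction: pred at step 1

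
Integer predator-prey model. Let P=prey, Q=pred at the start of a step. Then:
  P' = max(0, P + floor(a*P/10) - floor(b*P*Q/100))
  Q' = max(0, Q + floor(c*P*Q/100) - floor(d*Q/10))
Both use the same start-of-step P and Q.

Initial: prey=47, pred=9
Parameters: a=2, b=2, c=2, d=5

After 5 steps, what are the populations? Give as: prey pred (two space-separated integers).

Answer: 14 33

Derivation:
Step 1: prey: 47+9-8=48; pred: 9+8-4=13
Step 2: prey: 48+9-12=45; pred: 13+12-6=19
Step 3: prey: 45+9-17=37; pred: 19+17-9=27
Step 4: prey: 37+7-19=25; pred: 27+19-13=33
Step 5: prey: 25+5-16=14; pred: 33+16-16=33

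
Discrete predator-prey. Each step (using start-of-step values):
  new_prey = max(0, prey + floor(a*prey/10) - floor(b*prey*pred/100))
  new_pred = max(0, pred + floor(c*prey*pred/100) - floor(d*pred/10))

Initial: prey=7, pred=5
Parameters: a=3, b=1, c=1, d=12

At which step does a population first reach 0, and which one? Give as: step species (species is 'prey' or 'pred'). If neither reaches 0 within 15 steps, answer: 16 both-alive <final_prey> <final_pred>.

Answer: 1 pred

Derivation:
Step 1: prey: 7+2-0=9; pred: 5+0-6=0
First extinction: pred at step 1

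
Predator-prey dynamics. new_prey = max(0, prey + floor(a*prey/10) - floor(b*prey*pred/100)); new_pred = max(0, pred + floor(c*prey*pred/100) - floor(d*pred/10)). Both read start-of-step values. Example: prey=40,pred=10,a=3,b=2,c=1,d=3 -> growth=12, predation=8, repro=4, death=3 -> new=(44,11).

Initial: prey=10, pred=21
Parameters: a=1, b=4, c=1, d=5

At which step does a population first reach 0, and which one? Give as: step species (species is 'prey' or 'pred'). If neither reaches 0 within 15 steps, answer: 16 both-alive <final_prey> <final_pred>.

Step 1: prey: 10+1-8=3; pred: 21+2-10=13
Step 2: prey: 3+0-1=2; pred: 13+0-6=7
Step 3: prey: 2+0-0=2; pred: 7+0-3=4
Step 4: prey: 2+0-0=2; pred: 4+0-2=2
Step 5: prey: 2+0-0=2; pred: 2+0-1=1
Step 6: prey: 2+0-0=2; pred: 1+0-0=1
Steps 7-15: state stable at prey=2, pred=1 (no change)
No extinction within 15 steps

Answer: 16 both-alive 2 1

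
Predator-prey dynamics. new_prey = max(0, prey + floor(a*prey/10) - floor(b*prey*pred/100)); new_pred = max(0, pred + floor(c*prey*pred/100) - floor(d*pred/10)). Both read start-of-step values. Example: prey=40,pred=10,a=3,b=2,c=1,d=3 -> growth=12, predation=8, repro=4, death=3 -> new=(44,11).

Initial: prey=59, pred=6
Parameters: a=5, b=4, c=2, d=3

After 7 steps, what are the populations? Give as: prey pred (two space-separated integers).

Step 1: prey: 59+29-14=74; pred: 6+7-1=12
Step 2: prey: 74+37-35=76; pred: 12+17-3=26
Step 3: prey: 76+38-79=35; pred: 26+39-7=58
Step 4: prey: 35+17-81=0; pred: 58+40-17=81
Step 5: prey: 0+0-0=0; pred: 81+0-24=57
Step 6: prey: 0+0-0=0; pred: 57+0-17=40
Step 7: prey: 0+0-0=0; pred: 40+0-12=28

Answer: 0 28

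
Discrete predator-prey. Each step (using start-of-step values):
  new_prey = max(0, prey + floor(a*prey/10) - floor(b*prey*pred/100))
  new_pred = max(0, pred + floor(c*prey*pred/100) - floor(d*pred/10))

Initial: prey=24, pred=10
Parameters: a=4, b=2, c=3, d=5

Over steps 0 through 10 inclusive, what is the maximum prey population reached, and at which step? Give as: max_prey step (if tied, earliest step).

Answer: 37 3

Derivation:
Step 1: prey: 24+9-4=29; pred: 10+7-5=12
Step 2: prey: 29+11-6=34; pred: 12+10-6=16
Step 3: prey: 34+13-10=37; pred: 16+16-8=24
Step 4: prey: 37+14-17=34; pred: 24+26-12=38
Step 5: prey: 34+13-25=22; pred: 38+38-19=57
Step 6: prey: 22+8-25=5; pred: 57+37-28=66
Step 7: prey: 5+2-6=1; pred: 66+9-33=42
Step 8: prey: 1+0-0=1; pred: 42+1-21=22
Step 9: prey: 1+0-0=1; pred: 22+0-11=11
Step 10: prey: 1+0-0=1; pred: 11+0-5=6
Max prey = 37 at step 3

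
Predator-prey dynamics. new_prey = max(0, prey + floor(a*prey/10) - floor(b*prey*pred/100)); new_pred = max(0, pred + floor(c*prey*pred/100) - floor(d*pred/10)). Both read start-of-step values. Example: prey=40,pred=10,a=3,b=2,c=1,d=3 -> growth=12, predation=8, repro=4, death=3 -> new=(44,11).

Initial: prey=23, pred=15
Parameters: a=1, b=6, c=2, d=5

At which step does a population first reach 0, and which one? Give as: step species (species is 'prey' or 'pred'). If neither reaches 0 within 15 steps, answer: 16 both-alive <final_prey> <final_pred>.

Answer: 16 both-alive 1 1

Derivation:
Step 1: prey: 23+2-20=5; pred: 15+6-7=14
Step 2: prey: 5+0-4=1; pred: 14+1-7=8
Step 3: prey: 1+0-0=1; pred: 8+0-4=4
Step 4: prey: 1+0-0=1; pred: 4+0-2=2
Step 5: prey: 1+0-0=1; pred: 2+0-1=1
Step 6: prey: 1+0-0=1; pred: 1+0-0=1
Steps 7-15: state stable at prey=1, pred=1 (no change)
No extinction within 15 steps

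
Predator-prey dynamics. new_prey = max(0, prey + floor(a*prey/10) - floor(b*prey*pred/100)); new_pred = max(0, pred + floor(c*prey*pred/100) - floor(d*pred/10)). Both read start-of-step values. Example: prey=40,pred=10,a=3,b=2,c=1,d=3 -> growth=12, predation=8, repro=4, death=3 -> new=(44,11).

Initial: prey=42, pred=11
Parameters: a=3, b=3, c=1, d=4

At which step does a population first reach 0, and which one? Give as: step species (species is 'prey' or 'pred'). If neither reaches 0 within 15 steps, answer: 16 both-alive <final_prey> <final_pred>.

Answer: 16 both-alive 44 9

Derivation:
Step 1: prey: 42+12-13=41; pred: 11+4-4=11
Step 2: prey: 41+12-13=40; pred: 11+4-4=11
Step 3: prey: 40+12-13=39; pred: 11+4-4=11
Step 4: prey: 39+11-12=38; pred: 11+4-4=11
Step 5: prey: 38+11-12=37; pred: 11+4-4=11
Step 6: prey: 37+11-12=36; pred: 11+4-4=11
Step 7: prey: 36+10-11=35; pred: 11+3-4=10
Step 8: prey: 35+10-10=35; pred: 10+3-4=9
Step 9: prey: 35+10-9=36; pred: 9+3-3=9
Step 10: prey: 36+10-9=37; pred: 9+3-3=9
Step 11: prey: 37+11-9=39; pred: 9+3-3=9
Step 12: prey: 39+11-10=40; pred: 9+3-3=9
Step 13: prey: 40+12-10=42; pred: 9+3-3=9
Step 14: prey: 42+12-11=43; pred: 9+3-3=9
Step 15: prey: 43+12-11=44; pred: 9+3-3=9
No extinction within 15 steps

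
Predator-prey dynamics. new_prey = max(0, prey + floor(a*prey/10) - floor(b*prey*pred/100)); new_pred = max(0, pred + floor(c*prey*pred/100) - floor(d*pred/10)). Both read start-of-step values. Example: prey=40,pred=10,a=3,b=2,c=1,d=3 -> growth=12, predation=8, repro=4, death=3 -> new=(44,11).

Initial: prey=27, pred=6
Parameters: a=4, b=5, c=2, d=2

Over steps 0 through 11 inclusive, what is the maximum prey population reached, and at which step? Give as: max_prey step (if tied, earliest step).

Step 1: prey: 27+10-8=29; pred: 6+3-1=8
Step 2: prey: 29+11-11=29; pred: 8+4-1=11
Step 3: prey: 29+11-15=25; pred: 11+6-2=15
Step 4: prey: 25+10-18=17; pred: 15+7-3=19
Step 5: prey: 17+6-16=7; pred: 19+6-3=22
Step 6: prey: 7+2-7=2; pred: 22+3-4=21
Step 7: prey: 2+0-2=0; pred: 21+0-4=17
Step 8: prey: 0+0-0=0; pred: 17+0-3=14
Step 9: prey: 0+0-0=0; pred: 14+0-2=12
Step 10: prey: 0+0-0=0; pred: 12+0-2=10
Step 11: prey: 0+0-0=0; pred: 10+0-2=8
Max prey = 29 at step 1

Answer: 29 1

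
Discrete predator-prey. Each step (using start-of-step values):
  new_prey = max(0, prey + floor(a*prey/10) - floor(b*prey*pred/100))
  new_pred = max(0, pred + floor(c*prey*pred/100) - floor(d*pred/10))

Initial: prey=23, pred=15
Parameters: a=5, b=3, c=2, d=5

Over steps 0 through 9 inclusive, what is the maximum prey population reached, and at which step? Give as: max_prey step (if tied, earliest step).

Answer: 37 6

Derivation:
Step 1: prey: 23+11-10=24; pred: 15+6-7=14
Step 2: prey: 24+12-10=26; pred: 14+6-7=13
Step 3: prey: 26+13-10=29; pred: 13+6-6=13
Step 4: prey: 29+14-11=32; pred: 13+7-6=14
Step 5: prey: 32+16-13=35; pred: 14+8-7=15
Step 6: prey: 35+17-15=37; pred: 15+10-7=18
Step 7: prey: 37+18-19=36; pred: 18+13-9=22
Step 8: prey: 36+18-23=31; pred: 22+15-11=26
Step 9: prey: 31+15-24=22; pred: 26+16-13=29
Max prey = 37 at step 6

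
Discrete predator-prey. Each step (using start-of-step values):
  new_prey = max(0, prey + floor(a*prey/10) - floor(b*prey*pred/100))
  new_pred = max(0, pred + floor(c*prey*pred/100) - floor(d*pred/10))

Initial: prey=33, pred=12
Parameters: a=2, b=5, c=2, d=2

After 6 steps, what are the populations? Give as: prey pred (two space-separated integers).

Step 1: prey: 33+6-19=20; pred: 12+7-2=17
Step 2: prey: 20+4-17=7; pred: 17+6-3=20
Step 3: prey: 7+1-7=1; pred: 20+2-4=18
Step 4: prey: 1+0-0=1; pred: 18+0-3=15
Step 5: prey: 1+0-0=1; pred: 15+0-3=12
Step 6: prey: 1+0-0=1; pred: 12+0-2=10

Answer: 1 10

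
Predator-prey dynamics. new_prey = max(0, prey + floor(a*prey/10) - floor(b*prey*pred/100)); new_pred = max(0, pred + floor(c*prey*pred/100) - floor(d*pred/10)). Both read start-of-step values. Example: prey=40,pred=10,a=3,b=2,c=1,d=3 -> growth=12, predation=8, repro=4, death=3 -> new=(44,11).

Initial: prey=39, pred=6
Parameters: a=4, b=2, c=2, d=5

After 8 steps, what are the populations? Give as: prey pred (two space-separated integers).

Step 1: prey: 39+15-4=50; pred: 6+4-3=7
Step 2: prey: 50+20-7=63; pred: 7+7-3=11
Step 3: prey: 63+25-13=75; pred: 11+13-5=19
Step 4: prey: 75+30-28=77; pred: 19+28-9=38
Step 5: prey: 77+30-58=49; pred: 38+58-19=77
Step 6: prey: 49+19-75=0; pred: 77+75-38=114
Step 7: prey: 0+0-0=0; pred: 114+0-57=57
Step 8: prey: 0+0-0=0; pred: 57+0-28=29

Answer: 0 29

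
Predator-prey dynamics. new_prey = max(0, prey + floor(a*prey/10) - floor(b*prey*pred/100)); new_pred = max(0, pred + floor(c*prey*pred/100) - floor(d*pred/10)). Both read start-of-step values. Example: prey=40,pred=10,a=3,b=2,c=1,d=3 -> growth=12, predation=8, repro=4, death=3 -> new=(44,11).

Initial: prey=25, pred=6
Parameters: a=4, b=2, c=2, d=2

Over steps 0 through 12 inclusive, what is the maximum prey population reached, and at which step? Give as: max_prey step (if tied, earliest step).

Step 1: prey: 25+10-3=32; pred: 6+3-1=8
Step 2: prey: 32+12-5=39; pred: 8+5-1=12
Step 3: prey: 39+15-9=45; pred: 12+9-2=19
Step 4: prey: 45+18-17=46; pred: 19+17-3=33
Step 5: prey: 46+18-30=34; pred: 33+30-6=57
Step 6: prey: 34+13-38=9; pred: 57+38-11=84
Step 7: prey: 9+3-15=0; pred: 84+15-16=83
Step 8: prey: 0+0-0=0; pred: 83+0-16=67
Step 9: prey: 0+0-0=0; pred: 67+0-13=54
Step 10: prey: 0+0-0=0; pred: 54+0-10=44
Step 11: prey: 0+0-0=0; pred: 44+0-8=36
Step 12: prey: 0+0-0=0; pred: 36+0-7=29
Max prey = 46 at step 4

Answer: 46 4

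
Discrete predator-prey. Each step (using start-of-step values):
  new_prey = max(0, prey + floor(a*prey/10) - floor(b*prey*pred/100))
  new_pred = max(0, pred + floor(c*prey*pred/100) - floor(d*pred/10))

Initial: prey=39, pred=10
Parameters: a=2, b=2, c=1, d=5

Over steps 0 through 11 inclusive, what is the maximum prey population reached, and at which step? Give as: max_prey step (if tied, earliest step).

Step 1: prey: 39+7-7=39; pred: 10+3-5=8
Step 2: prey: 39+7-6=40; pred: 8+3-4=7
Step 3: prey: 40+8-5=43; pred: 7+2-3=6
Step 4: prey: 43+8-5=46; pred: 6+2-3=5
Step 5: prey: 46+9-4=51; pred: 5+2-2=5
Step 6: prey: 51+10-5=56; pred: 5+2-2=5
Step 7: prey: 56+11-5=62; pred: 5+2-2=5
Step 8: prey: 62+12-6=68; pred: 5+3-2=6
Step 9: prey: 68+13-8=73; pred: 6+4-3=7
Step 10: prey: 73+14-10=77; pred: 7+5-3=9
Step 11: prey: 77+15-13=79; pred: 9+6-4=11
Max prey = 79 at step 11

Answer: 79 11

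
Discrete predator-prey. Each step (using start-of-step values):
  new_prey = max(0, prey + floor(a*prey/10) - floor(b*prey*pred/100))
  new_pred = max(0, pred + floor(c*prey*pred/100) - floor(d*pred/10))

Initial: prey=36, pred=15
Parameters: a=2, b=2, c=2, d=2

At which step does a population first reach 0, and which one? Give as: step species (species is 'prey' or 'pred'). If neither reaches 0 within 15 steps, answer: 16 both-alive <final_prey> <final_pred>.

Answer: 16 both-alive 1 6

Derivation:
Step 1: prey: 36+7-10=33; pred: 15+10-3=22
Step 2: prey: 33+6-14=25; pred: 22+14-4=32
Step 3: prey: 25+5-16=14; pred: 32+16-6=42
Step 4: prey: 14+2-11=5; pred: 42+11-8=45
Step 5: prey: 5+1-4=2; pred: 45+4-9=40
Step 6: prey: 2+0-1=1; pred: 40+1-8=33
Step 7: prey: 1+0-0=1; pred: 33+0-6=27
Step 8: prey: 1+0-0=1; pred: 27+0-5=22
Step 9: prey: 1+0-0=1; pred: 22+0-4=18
Step 10: prey: 1+0-0=1; pred: 18+0-3=15
Step 11: prey: 1+0-0=1; pred: 15+0-3=12
Step 12: prey: 1+0-0=1; pred: 12+0-2=10
Step 13: prey: 1+0-0=1; pred: 10+0-2=8
Step 14: prey: 1+0-0=1; pred: 8+0-1=7
Step 15: prey: 1+0-0=1; pred: 7+0-1=6
No extinction within 15 steps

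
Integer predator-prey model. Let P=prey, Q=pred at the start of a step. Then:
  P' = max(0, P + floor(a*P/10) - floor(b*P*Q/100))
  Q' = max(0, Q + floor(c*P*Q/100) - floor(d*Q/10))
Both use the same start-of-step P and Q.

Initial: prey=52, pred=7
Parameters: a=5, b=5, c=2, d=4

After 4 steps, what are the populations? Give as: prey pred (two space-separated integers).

Answer: 0 39

Derivation:
Step 1: prey: 52+26-18=60; pred: 7+7-2=12
Step 2: prey: 60+30-36=54; pred: 12+14-4=22
Step 3: prey: 54+27-59=22; pred: 22+23-8=37
Step 4: prey: 22+11-40=0; pred: 37+16-14=39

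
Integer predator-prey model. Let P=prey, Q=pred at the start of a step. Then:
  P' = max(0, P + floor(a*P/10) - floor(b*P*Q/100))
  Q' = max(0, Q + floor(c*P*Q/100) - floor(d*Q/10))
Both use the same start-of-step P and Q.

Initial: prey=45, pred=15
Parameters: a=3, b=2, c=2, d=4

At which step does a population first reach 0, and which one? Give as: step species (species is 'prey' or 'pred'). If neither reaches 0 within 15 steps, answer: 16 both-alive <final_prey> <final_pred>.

Answer: 16 both-alive 1 2

Derivation:
Step 1: prey: 45+13-13=45; pred: 15+13-6=22
Step 2: prey: 45+13-19=39; pred: 22+19-8=33
Step 3: prey: 39+11-25=25; pred: 33+25-13=45
Step 4: prey: 25+7-22=10; pred: 45+22-18=49
Step 5: prey: 10+3-9=4; pred: 49+9-19=39
Step 6: prey: 4+1-3=2; pred: 39+3-15=27
Step 7: prey: 2+0-1=1; pred: 27+1-10=18
Step 8: prey: 1+0-0=1; pred: 18+0-7=11
Step 9: prey: 1+0-0=1; pred: 11+0-4=7
Step 10: prey: 1+0-0=1; pred: 7+0-2=5
Step 11: prey: 1+0-0=1; pred: 5+0-2=3
Step 12: prey: 1+0-0=1; pred: 3+0-1=2
Step 13: prey: 1+0-0=1; pred: 2+0-0=2
Steps 14-15: state stable at prey=1, pred=2 (no change)
No extinction within 15 steps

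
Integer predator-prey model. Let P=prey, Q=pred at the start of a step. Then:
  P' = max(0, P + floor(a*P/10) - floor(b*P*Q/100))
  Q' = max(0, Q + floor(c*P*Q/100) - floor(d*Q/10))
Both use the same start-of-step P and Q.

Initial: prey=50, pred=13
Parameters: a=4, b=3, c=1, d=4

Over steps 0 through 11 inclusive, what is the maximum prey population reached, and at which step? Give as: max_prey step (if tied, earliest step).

Step 1: prey: 50+20-19=51; pred: 13+6-5=14
Step 2: prey: 51+20-21=50; pred: 14+7-5=16
Step 3: prey: 50+20-24=46; pred: 16+8-6=18
Step 4: prey: 46+18-24=40; pred: 18+8-7=19
Step 5: prey: 40+16-22=34; pred: 19+7-7=19
Step 6: prey: 34+13-19=28; pred: 19+6-7=18
Step 7: prey: 28+11-15=24; pred: 18+5-7=16
Step 8: prey: 24+9-11=22; pred: 16+3-6=13
Step 9: prey: 22+8-8=22; pred: 13+2-5=10
Step 10: prey: 22+8-6=24; pred: 10+2-4=8
Step 11: prey: 24+9-5=28; pred: 8+1-3=6
Max prey = 51 at step 1

Answer: 51 1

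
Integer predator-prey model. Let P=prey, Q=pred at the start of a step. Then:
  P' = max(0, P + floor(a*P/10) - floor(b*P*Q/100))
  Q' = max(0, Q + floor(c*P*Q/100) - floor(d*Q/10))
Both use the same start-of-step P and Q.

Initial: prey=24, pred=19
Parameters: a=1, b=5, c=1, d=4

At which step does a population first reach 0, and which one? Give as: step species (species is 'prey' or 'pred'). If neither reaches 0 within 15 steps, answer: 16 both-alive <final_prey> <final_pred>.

Answer: 16 both-alive 1 2

Derivation:
Step 1: prey: 24+2-22=4; pred: 19+4-7=16
Step 2: prey: 4+0-3=1; pred: 16+0-6=10
Step 3: prey: 1+0-0=1; pred: 10+0-4=6
Step 4: prey: 1+0-0=1; pred: 6+0-2=4
Step 5: prey: 1+0-0=1; pred: 4+0-1=3
Step 6: prey: 1+0-0=1; pred: 3+0-1=2
Step 7: prey: 1+0-0=1; pred: 2+0-0=2
Steps 8-15: state stable at prey=1, pred=2 (no change)
No extinction within 15 steps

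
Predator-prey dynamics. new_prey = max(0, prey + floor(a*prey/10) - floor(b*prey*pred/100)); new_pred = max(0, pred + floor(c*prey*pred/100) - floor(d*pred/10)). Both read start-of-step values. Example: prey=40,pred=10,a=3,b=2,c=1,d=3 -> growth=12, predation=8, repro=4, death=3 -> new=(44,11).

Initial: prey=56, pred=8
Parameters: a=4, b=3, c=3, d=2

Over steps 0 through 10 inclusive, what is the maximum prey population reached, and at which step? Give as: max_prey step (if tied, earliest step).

Answer: 65 1

Derivation:
Step 1: prey: 56+22-13=65; pred: 8+13-1=20
Step 2: prey: 65+26-39=52; pred: 20+39-4=55
Step 3: prey: 52+20-85=0; pred: 55+85-11=129
Step 4: prey: 0+0-0=0; pred: 129+0-25=104
Step 5: prey: 0+0-0=0; pred: 104+0-20=84
Step 6: prey: 0+0-0=0; pred: 84+0-16=68
Step 7: prey: 0+0-0=0; pred: 68+0-13=55
Step 8: prey: 0+0-0=0; pred: 55+0-11=44
Step 9: prey: 0+0-0=0; pred: 44+0-8=36
Step 10: prey: 0+0-0=0; pred: 36+0-7=29
Max prey = 65 at step 1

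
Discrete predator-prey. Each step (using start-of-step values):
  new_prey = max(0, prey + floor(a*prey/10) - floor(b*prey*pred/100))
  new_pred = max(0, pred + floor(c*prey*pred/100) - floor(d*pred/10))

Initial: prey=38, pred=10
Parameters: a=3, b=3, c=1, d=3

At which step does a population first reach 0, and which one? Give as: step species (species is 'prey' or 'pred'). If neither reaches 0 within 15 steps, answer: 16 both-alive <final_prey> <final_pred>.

Step 1: prey: 38+11-11=38; pred: 10+3-3=10
Steps 2-15: state stable at prey=38, pred=10 (no change)
No extinction within 15 steps

Answer: 16 both-alive 38 10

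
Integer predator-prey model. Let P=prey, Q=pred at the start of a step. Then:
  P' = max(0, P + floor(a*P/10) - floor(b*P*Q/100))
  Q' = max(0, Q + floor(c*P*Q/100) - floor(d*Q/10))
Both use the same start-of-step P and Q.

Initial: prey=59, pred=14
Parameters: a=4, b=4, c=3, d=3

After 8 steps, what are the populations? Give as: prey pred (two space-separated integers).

Answer: 0 10

Derivation:
Step 1: prey: 59+23-33=49; pred: 14+24-4=34
Step 2: prey: 49+19-66=2; pred: 34+49-10=73
Step 3: prey: 2+0-5=0; pred: 73+4-21=56
Step 4: prey: 0+0-0=0; pred: 56+0-16=40
Step 5: prey: 0+0-0=0; pred: 40+0-12=28
Step 6: prey: 0+0-0=0; pred: 28+0-8=20
Step 7: prey: 0+0-0=0; pred: 20+0-6=14
Step 8: prey: 0+0-0=0; pred: 14+0-4=10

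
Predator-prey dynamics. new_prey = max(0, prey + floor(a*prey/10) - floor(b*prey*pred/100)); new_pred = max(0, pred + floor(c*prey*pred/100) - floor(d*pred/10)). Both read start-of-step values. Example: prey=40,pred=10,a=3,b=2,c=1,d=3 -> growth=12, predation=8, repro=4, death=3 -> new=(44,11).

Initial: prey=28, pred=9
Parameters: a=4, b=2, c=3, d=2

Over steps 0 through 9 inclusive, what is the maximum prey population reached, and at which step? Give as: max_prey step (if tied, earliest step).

Answer: 37 2

Derivation:
Step 1: prey: 28+11-5=34; pred: 9+7-1=15
Step 2: prey: 34+13-10=37; pred: 15+15-3=27
Step 3: prey: 37+14-19=32; pred: 27+29-5=51
Step 4: prey: 32+12-32=12; pred: 51+48-10=89
Step 5: prey: 12+4-21=0; pred: 89+32-17=104
Step 6: prey: 0+0-0=0; pred: 104+0-20=84
Step 7: prey: 0+0-0=0; pred: 84+0-16=68
Step 8: prey: 0+0-0=0; pred: 68+0-13=55
Step 9: prey: 0+0-0=0; pred: 55+0-11=44
Max prey = 37 at step 2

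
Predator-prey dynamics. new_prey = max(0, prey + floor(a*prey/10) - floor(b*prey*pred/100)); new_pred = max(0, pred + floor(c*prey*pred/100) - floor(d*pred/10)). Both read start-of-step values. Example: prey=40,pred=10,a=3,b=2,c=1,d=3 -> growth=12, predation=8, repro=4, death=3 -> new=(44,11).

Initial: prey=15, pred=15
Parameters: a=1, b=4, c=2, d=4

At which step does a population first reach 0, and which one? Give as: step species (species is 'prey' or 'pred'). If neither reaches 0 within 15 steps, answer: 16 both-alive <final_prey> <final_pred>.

Answer: 16 both-alive 3 2

Derivation:
Step 1: prey: 15+1-9=7; pred: 15+4-6=13
Step 2: prey: 7+0-3=4; pred: 13+1-5=9
Step 3: prey: 4+0-1=3; pred: 9+0-3=6
Step 4: prey: 3+0-0=3; pred: 6+0-2=4
Step 5: prey: 3+0-0=3; pred: 4+0-1=3
Step 6: prey: 3+0-0=3; pred: 3+0-1=2
Step 7: prey: 3+0-0=3; pred: 2+0-0=2
Steps 8-15: state stable at prey=3, pred=2 (no change)
No extinction within 15 steps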